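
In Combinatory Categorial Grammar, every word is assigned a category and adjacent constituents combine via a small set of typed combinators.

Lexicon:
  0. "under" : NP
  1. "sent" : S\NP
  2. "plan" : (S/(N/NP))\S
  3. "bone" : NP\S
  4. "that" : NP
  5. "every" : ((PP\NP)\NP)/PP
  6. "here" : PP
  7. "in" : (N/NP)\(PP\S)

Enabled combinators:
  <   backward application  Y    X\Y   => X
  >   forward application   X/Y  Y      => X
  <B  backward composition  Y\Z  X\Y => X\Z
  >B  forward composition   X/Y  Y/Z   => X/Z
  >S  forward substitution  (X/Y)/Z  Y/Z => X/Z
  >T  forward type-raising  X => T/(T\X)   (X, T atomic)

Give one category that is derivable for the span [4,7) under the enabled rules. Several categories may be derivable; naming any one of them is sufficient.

PP\NP

[0,8] S   >
  [0,3] S/(N/NP)   <
    [0,2] S   <
      [0,1] "under" : NP
      [1,2] "sent" : S\NP
    [2,3] "plan" : (S/(N/NP))\S
  [3,8] N/NP   <
    [3,7] PP\S   <B
      [3,4] "bone" : NP\S
      [4,7] PP\NP   <
        [4,5] "that" : NP
        [5,7] (PP\NP)\NP   >
          [5,6] "every" : ((PP\NP)\NP)/PP
          [6,7] "here" : PP
    [7,8] "in" : (N/NP)\(PP\S)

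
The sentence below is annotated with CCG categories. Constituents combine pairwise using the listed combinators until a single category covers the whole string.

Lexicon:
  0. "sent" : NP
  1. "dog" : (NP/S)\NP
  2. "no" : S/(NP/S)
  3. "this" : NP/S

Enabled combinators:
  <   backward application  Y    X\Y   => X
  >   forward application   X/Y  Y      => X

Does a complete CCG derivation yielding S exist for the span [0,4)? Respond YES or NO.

NP (NP/S)\NP S/(NP/S) NP/S
CKY chart[0,4] = {NP}; S ∉ chart

NO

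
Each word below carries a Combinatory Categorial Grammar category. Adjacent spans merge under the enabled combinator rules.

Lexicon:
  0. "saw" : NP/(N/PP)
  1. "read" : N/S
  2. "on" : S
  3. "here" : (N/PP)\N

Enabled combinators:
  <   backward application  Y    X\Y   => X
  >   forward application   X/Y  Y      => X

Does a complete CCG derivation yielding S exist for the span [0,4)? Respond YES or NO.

NO

NP/(N/PP) N/S S (N/PP)\N
CKY chart[0,4] = {NP}; S ∉ chart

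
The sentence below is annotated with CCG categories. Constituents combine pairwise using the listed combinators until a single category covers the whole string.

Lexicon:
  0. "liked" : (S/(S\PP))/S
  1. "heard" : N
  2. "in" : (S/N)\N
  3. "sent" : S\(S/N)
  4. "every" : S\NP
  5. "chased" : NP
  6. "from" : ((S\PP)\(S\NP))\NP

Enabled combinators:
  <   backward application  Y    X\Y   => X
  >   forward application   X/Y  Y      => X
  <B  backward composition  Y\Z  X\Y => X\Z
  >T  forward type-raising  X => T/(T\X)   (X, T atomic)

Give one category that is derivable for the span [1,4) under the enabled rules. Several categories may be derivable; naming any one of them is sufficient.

S

[0,7] S   >
  [0,4] S/(S\PP)   >
    [0,1] "liked" : (S/(S\PP))/S
    [1,4] S   <
      [1,3] S/N   <
        [1,2] "heard" : N
        [2,3] "in" : (S/N)\N
      [3,4] "sent" : S\(S/N)
  [4,7] S\PP   <
    [4,5] "every" : S\NP
    [5,7] (S\PP)\(S\NP)   <
      [5,6] "chased" : NP
      [6,7] "from" : ((S\PP)\(S\NP))\NP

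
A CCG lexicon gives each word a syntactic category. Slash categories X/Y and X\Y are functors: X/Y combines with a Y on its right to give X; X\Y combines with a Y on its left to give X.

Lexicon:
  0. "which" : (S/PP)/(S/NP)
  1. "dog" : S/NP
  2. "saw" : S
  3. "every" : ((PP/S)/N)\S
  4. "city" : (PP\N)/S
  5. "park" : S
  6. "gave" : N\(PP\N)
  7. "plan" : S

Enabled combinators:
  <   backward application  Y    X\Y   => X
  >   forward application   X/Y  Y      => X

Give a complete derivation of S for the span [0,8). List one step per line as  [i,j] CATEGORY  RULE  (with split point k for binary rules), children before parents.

[0,8] S   >
  [0,2] S/PP   >
    [0,1] "which" : (S/PP)/(S/NP)
    [1,2] "dog" : S/NP
  [2,8] PP   >
    [2,7] PP/S   >
      [2,4] (PP/S)/N   <
        [2,3] "saw" : S
        [3,4] "every" : ((PP/S)/N)\S
      [4,7] N   <
        [4,6] PP\N   >
          [4,5] "city" : (PP\N)/S
          [5,6] "park" : S
        [6,7] "gave" : N\(PP\N)
    [7,8] "plan" : S

[0,1] (S/PP)/(S/NP)  lex  "which"
[1,2] S/NP  lex  "dog"
[0,2] S/PP  >  k=1
[2,3] S  lex  "saw"
[3,4] ((PP/S)/N)\S  lex  "every"
[2,4] (PP/S)/N  <  k=3
[4,5] (PP\N)/S  lex  "city"
[5,6] S  lex  "park"
[4,6] PP\N  >  k=5
[6,7] N\(PP\N)  lex  "gave"
[4,7] N  <  k=6
[2,7] PP/S  >  k=4
[7,8] S  lex  "plan"
[2,8] PP  >  k=7
[0,8] S  >  k=2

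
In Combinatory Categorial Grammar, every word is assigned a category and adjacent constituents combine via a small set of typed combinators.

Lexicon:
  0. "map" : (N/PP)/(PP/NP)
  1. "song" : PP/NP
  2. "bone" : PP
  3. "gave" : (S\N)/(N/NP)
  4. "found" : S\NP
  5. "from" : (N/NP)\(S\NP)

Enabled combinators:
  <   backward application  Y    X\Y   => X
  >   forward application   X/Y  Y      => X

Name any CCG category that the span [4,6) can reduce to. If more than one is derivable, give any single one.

N/NP

[0,6] S   <
  [0,3] N   >
    [0,2] N/PP   >
      [0,1] "map" : (N/PP)/(PP/NP)
      [1,2] "song" : PP/NP
    [2,3] "bone" : PP
  [3,6] S\N   >
    [3,4] "gave" : (S\N)/(N/NP)
    [4,6] N/NP   <
      [4,5] "found" : S\NP
      [5,6] "from" : (N/NP)\(S\NP)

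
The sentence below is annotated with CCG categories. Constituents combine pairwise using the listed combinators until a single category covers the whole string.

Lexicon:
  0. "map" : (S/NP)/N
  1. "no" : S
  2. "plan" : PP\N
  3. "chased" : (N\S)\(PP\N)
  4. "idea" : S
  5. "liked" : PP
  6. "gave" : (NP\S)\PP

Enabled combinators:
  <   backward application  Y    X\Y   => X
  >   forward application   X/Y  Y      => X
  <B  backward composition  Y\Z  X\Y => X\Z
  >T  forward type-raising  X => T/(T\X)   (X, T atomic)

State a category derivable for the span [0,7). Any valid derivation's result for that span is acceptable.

[0,7] S   >
  [0,4] S/NP   >
    [0,1] "map" : (S/NP)/N
    [1,4] N   >
      [1,2] N/(N\S)   >T
        [1,2] "no" : S
      [2,4] N\S   <
        [2,3] "plan" : PP\N
        [3,4] "chased" : (N\S)\(PP\N)
  [4,7] NP   >
    [4,5] NP/(NP\S)   >T
      [4,5] "idea" : S
    [5,7] NP\S   <
      [5,6] "liked" : PP
      [6,7] "gave" : (NP\S)\PP

S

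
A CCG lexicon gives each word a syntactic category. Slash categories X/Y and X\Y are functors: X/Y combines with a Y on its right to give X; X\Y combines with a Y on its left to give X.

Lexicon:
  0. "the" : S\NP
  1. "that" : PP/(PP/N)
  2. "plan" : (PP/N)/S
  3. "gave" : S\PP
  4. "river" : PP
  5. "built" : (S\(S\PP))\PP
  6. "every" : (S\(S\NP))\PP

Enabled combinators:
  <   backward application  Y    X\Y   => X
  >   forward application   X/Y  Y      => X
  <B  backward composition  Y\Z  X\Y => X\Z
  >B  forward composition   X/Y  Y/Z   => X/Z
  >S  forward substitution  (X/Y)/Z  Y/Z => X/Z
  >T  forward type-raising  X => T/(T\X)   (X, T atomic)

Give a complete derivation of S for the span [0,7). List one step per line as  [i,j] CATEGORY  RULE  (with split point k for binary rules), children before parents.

[0,7] S   <
  [0,1] "the" : S\NP
  [1,7] S\(S\NP)   <
    [1,6] PP   >
      [1,3] PP/S   >B
        [1,2] "that" : PP/(PP/N)
        [2,3] "plan" : (PP/N)/S
      [3,6] S   <
        [3,4] "gave" : S\PP
        [4,6] S\(S\PP)   <
          [4,5] "river" : PP
          [5,6] "built" : (S\(S\PP))\PP
    [6,7] "every" : (S\(S\NP))\PP

[0,1] S\NP  lex  "the"
[1,2] PP/(PP/N)  lex  "that"
[2,3] (PP/N)/S  lex  "plan"
[1,3] PP/S  >B  k=2
[3,4] S\PP  lex  "gave"
[4,5] PP  lex  "river"
[5,6] (S\(S\PP))\PP  lex  "built"
[4,6] S\(S\PP)  <  k=5
[3,6] S  <  k=4
[1,6] PP  >  k=3
[6,7] (S\(S\NP))\PP  lex  "every"
[1,7] S\(S\NP)  <  k=6
[0,7] S  <  k=1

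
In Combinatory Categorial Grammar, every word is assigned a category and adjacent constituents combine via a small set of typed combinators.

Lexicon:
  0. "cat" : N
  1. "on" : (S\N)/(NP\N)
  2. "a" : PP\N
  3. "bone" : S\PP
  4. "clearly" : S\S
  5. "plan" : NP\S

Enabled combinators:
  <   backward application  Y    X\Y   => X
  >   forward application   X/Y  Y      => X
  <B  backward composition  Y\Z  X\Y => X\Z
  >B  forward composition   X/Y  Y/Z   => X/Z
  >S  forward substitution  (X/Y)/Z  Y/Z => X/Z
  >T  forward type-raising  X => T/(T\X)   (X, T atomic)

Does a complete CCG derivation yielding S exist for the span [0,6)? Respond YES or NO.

YES

[0,6] S   >
  [0,1] S/(S\N)   >T
    [0,1] "cat" : N
  [1,6] S\N   >
    [1,2] "on" : (S\N)/(NP\N)
    [2,6] NP\N   <B
      [2,5] S\N   <B
        [2,3] "a" : PP\N
        [3,5] S\PP   <B
          [3,4] "bone" : S\PP
          [4,5] "clearly" : S\S
      [5,6] "plan" : NP\S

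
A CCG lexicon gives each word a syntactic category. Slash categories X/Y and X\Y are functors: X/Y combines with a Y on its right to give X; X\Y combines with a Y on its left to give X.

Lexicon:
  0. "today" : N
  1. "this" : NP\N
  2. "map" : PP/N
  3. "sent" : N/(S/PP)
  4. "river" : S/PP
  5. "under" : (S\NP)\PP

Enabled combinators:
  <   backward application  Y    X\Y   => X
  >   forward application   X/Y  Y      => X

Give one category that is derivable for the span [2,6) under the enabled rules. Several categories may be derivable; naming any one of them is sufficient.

S\NP

[0,6] S   <
  [0,2] NP   <
    [0,1] "today" : N
    [1,2] "this" : NP\N
  [2,6] S\NP   <
    [2,5] PP   >
      [2,3] "map" : PP/N
      [3,5] N   >
        [3,4] "sent" : N/(S/PP)
        [4,5] "river" : S/PP
    [5,6] "under" : (S\NP)\PP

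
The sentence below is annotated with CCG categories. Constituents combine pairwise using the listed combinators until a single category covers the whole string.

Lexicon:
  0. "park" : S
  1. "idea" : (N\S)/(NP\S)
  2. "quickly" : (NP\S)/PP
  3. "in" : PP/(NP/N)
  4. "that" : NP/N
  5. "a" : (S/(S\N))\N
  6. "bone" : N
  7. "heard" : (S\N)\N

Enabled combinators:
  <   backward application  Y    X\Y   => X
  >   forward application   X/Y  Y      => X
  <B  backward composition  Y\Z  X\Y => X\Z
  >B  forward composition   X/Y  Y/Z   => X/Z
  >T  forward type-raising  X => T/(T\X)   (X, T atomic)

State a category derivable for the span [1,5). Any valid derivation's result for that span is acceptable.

N\S

[0,8] S   >
  [0,6] S/(S\N)   <
    [0,5] N   <
      [0,1] "park" : S
      [1,5] N\S   >
        [1,2] "idea" : (N\S)/(NP\S)
        [2,5] NP\S   >
          [2,3] "quickly" : (NP\S)/PP
          [3,5] PP   >
            [3,4] "in" : PP/(NP/N)
            [4,5] "that" : NP/N
    [5,6] "a" : (S/(S\N))\N
  [6,8] S\N   <
    [6,7] "bone" : N
    [7,8] "heard" : (S\N)\N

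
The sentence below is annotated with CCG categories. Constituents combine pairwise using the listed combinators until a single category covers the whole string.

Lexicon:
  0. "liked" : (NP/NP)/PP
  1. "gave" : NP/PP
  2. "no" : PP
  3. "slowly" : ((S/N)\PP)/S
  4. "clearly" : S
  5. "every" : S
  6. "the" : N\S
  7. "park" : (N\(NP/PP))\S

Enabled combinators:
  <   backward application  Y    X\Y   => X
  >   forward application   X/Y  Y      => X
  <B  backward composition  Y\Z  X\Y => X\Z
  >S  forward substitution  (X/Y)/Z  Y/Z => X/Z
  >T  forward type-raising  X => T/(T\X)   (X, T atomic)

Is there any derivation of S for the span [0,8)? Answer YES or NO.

(NP/NP)/PP NP/PP PP ((S/N)\PP)/S S S N\S (N\(NP/PP))\S
CKY chart[0,8] = {N, N/(N\N), NP/(NP\N), PP/(PP\N), S/(S\N)}; S ∉ chart

NO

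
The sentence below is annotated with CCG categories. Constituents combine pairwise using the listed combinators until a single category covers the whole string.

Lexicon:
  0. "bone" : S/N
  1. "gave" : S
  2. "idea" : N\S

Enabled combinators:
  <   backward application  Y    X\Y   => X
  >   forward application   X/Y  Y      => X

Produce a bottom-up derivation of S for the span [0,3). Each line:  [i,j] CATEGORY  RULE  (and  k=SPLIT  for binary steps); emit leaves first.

[0,1] S/N  lex  "bone"
[1,2] S  lex  "gave"
[2,3] N\S  lex  "idea"
[1,3] N  <  k=2
[0,3] S  >  k=1

[0,3] S   >
  [0,1] "bone" : S/N
  [1,3] N   <
    [1,2] "gave" : S
    [2,3] "idea" : N\S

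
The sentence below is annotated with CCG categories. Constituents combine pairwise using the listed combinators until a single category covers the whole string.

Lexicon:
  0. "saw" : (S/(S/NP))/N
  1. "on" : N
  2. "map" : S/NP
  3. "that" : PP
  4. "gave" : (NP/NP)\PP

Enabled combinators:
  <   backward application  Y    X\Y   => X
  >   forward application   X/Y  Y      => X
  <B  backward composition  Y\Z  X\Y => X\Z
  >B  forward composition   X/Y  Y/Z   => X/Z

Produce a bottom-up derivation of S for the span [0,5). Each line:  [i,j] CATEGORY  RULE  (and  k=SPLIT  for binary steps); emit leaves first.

[0,5] S   >
  [0,2] S/(S/NP)   >
    [0,1] "saw" : (S/(S/NP))/N
    [1,2] "on" : N
  [2,5] S/NP   >B
    [2,3] "map" : S/NP
    [3,5] NP/NP   <
      [3,4] "that" : PP
      [4,5] "gave" : (NP/NP)\PP

[0,1] (S/(S/NP))/N  lex  "saw"
[1,2] N  lex  "on"
[0,2] S/(S/NP)  >  k=1
[2,3] S/NP  lex  "map"
[3,4] PP  lex  "that"
[4,5] (NP/NP)\PP  lex  "gave"
[3,5] NP/NP  <  k=4
[2,5] S/NP  >B  k=3
[0,5] S  >  k=2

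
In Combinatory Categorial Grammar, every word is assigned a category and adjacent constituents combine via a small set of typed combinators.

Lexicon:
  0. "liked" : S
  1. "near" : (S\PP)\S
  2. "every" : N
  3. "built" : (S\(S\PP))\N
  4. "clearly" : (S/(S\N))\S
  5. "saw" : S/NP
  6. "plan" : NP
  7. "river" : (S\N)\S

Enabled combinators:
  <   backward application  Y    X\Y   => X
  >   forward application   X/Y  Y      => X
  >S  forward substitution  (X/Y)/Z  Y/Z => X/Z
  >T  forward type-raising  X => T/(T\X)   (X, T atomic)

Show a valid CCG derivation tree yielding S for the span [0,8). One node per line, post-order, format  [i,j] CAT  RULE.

[0,1] S  lex  "liked"
[1,2] (S\PP)\S  lex  "near"
[0,2] S\PP  <  k=1
[2,3] N  lex  "every"
[3,4] (S\(S\PP))\N  lex  "built"
[2,4] S\(S\PP)  <  k=3
[0,4] S  <  k=2
[4,5] (S/(S\N))\S  lex  "clearly"
[0,5] S/(S\N)  <  k=4
[5,6] S/NP  lex  "saw"
[6,7] NP  lex  "plan"
[5,7] S  >  k=6
[7,8] (S\N)\S  lex  "river"
[5,8] S\N  <  k=7
[0,8] S  >  k=5

[0,8] S   >
  [0,5] S/(S\N)   <
    [0,4] S   <
      [0,2] S\PP   <
        [0,1] "liked" : S
        [1,2] "near" : (S\PP)\S
      [2,4] S\(S\PP)   <
        [2,3] "every" : N
        [3,4] "built" : (S\(S\PP))\N
    [4,5] "clearly" : (S/(S\N))\S
  [5,8] S\N   <
    [5,7] S   >
      [5,6] "saw" : S/NP
      [6,7] "plan" : NP
    [7,8] "river" : (S\N)\S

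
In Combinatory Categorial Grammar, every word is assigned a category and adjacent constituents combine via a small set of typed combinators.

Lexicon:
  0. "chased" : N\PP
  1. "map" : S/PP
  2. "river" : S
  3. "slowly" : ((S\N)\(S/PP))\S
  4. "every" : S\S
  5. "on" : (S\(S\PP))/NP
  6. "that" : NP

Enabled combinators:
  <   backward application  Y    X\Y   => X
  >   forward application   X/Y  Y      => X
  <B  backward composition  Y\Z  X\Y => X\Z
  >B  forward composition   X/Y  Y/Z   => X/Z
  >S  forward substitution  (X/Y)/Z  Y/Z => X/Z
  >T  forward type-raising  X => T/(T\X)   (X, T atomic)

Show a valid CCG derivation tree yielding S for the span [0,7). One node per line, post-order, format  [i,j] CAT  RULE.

[0,7] S   <
  [0,5] S\PP   <B
    [0,1] "chased" : N\PP
    [1,5] S\N   <B
      [1,4] S\N   <
        [1,2] "map" : S/PP
        [2,4] (S\N)\(S/PP)   <
          [2,3] "river" : S
          [3,4] "slowly" : ((S\N)\(S/PP))\S
      [4,5] "every" : S\S
  [5,7] S\(S\PP)   >
    [5,6] "on" : (S\(S\PP))/NP
    [6,7] "that" : NP

[0,1] N\PP  lex  "chased"
[1,2] S/PP  lex  "map"
[2,3] S  lex  "river"
[3,4] ((S\N)\(S/PP))\S  lex  "slowly"
[2,4] (S\N)\(S/PP)  <  k=3
[1,4] S\N  <  k=2
[4,5] S\S  lex  "every"
[1,5] S\N  <B  k=4
[0,5] S\PP  <B  k=1
[5,6] (S\(S\PP))/NP  lex  "on"
[6,7] NP  lex  "that"
[5,7] S\(S\PP)  >  k=6
[0,7] S  <  k=5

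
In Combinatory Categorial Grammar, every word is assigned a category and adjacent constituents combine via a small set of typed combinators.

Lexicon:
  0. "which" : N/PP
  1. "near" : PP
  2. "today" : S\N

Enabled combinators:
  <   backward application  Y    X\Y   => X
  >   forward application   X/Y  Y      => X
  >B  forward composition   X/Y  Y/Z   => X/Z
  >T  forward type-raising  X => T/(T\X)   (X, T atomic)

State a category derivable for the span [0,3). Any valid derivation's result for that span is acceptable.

[0,3] S   <
  [0,2] N   >
    [0,1] "which" : N/PP
    [1,2] "near" : PP
  [2,3] "today" : S\N

S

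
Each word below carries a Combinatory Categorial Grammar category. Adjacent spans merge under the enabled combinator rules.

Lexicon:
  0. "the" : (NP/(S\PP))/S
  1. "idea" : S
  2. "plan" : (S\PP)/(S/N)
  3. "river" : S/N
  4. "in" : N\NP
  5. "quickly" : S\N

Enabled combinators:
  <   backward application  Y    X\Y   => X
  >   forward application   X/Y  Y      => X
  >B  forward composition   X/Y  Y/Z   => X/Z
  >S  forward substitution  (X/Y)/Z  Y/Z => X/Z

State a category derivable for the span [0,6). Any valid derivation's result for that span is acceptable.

[0,6] S   <
  [0,5] N   <
    [0,4] NP   >
      [0,2] NP/(S\PP)   >
        [0,1] "the" : (NP/(S\PP))/S
        [1,2] "idea" : S
      [2,4] S\PP   >
        [2,3] "plan" : (S\PP)/(S/N)
        [3,4] "river" : S/N
    [4,5] "in" : N\NP
  [5,6] "quickly" : S\N

S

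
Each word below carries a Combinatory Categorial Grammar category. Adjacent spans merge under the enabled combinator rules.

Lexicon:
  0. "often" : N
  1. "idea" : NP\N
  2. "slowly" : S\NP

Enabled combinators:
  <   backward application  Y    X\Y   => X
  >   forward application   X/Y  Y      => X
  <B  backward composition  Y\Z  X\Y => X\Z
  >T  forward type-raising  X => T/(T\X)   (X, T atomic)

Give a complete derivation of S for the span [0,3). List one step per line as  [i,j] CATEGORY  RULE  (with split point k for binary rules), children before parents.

[0,1] N  lex  "often"
[1,2] NP\N  lex  "idea"
[0,2] NP  <  k=1
[2,3] S\NP  lex  "slowly"
[0,3] S  <  k=2

[0,3] S   <
  [0,2] NP   <
    [0,1] "often" : N
    [1,2] "idea" : NP\N
  [2,3] "slowly" : S\NP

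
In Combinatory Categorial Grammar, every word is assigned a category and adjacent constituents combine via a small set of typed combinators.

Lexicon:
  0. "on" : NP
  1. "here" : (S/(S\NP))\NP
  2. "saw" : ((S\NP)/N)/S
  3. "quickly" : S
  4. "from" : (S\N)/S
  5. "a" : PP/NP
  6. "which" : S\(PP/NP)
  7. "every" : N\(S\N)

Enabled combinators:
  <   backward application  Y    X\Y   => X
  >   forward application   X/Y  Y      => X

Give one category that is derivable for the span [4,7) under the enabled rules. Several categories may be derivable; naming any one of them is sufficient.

S\N

[0,8] S   >
  [0,2] S/(S\NP)   <
    [0,1] "on" : NP
    [1,2] "here" : (S/(S\NP))\NP
  [2,8] S\NP   >
    [2,4] (S\NP)/N   >
      [2,3] "saw" : ((S\NP)/N)/S
      [3,4] "quickly" : S
    [4,8] N   <
      [4,7] S\N   >
        [4,5] "from" : (S\N)/S
        [5,7] S   <
          [5,6] "a" : PP/NP
          [6,7] "which" : S\(PP/NP)
      [7,8] "every" : N\(S\N)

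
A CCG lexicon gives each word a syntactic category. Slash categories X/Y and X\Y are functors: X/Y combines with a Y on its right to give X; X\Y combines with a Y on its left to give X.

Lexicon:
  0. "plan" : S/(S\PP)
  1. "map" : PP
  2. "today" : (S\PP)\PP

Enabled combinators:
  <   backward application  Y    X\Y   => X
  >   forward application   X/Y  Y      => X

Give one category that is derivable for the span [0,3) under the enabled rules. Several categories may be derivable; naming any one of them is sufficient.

S

[0,3] S   >
  [0,1] "plan" : S/(S\PP)
  [1,3] S\PP   <
    [1,2] "map" : PP
    [2,3] "today" : (S\PP)\PP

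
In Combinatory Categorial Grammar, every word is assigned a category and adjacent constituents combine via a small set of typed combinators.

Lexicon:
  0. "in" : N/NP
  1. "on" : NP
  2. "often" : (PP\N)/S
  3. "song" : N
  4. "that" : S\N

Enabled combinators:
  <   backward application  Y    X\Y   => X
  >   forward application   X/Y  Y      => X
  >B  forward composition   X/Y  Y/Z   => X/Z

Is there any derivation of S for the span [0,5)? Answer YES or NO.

N/NP NP (PP\N)/S N S\N
CKY chart[0,5] = {PP}; S ∉ chart

NO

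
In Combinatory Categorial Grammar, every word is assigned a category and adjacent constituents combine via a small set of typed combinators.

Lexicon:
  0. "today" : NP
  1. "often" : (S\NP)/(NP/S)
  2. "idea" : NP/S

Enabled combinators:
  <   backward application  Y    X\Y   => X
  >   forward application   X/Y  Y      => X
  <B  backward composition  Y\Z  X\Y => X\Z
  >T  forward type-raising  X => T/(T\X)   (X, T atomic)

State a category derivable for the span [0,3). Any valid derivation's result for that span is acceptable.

S

[0,3] S   >
  [0,1] S/(S\NP)   >T
    [0,1] "today" : NP
  [1,3] S\NP   >
    [1,2] "often" : (S\NP)/(NP/S)
    [2,3] "idea" : NP/S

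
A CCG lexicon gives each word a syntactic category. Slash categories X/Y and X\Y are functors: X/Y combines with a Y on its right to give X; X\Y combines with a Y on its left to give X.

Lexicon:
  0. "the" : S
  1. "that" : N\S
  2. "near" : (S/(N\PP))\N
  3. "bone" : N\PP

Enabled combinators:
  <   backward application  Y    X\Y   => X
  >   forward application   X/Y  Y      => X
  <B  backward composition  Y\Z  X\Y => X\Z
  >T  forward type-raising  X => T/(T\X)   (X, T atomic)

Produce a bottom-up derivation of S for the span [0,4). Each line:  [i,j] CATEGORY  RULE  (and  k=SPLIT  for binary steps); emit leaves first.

[0,4] S   >
  [0,3] S/(N\PP)   <
    [0,2] N   >
      [0,1] N/(N\S)   >T
        [0,1] "the" : S
      [1,2] "that" : N\S
    [2,3] "near" : (S/(N\PP))\N
  [3,4] "bone" : N\PP

[0,1] S  lex  "the"
[0,1] N/(N\S)  >T
[1,2] N\S  lex  "that"
[0,2] N  >  k=1
[2,3] (S/(N\PP))\N  lex  "near"
[0,3] S/(N\PP)  <  k=2
[3,4] N\PP  lex  "bone"
[0,4] S  >  k=3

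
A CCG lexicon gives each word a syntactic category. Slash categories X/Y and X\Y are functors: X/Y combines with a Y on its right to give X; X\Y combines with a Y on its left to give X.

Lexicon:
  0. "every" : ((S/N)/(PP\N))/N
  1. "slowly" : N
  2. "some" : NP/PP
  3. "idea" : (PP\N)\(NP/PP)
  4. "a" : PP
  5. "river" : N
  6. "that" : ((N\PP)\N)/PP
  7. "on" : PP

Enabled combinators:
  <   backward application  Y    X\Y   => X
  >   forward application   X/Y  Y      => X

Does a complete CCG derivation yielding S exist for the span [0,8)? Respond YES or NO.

[0,8] S   >
  [0,4] S/N   >
    [0,2] (S/N)/(PP\N)   >
      [0,1] "every" : ((S/N)/(PP\N))/N
      [1,2] "slowly" : N
    [2,4] PP\N   <
      [2,3] "some" : NP/PP
      [3,4] "idea" : (PP\N)\(NP/PP)
  [4,8] N   <
    [4,5] "a" : PP
    [5,8] N\PP   <
      [5,6] "river" : N
      [6,8] (N\PP)\N   >
        [6,7] "that" : ((N\PP)\N)/PP
        [7,8] "on" : PP

YES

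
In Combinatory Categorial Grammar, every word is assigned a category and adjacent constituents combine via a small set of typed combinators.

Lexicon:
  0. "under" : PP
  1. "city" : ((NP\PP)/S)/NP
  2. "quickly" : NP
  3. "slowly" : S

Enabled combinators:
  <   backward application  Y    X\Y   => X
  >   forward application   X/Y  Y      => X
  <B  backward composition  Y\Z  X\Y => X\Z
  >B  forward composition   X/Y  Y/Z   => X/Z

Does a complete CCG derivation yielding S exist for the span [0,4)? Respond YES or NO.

NO

PP ((NP\PP)/S)/NP NP S
CKY chart[0,4] = {NP}; S ∉ chart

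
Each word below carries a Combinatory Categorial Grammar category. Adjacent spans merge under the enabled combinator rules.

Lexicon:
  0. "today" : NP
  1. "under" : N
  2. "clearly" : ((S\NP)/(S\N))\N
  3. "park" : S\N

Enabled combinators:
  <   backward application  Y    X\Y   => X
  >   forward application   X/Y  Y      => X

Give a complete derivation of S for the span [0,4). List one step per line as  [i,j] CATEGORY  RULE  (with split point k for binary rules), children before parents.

[0,1] NP  lex  "today"
[1,2] N  lex  "under"
[2,3] ((S\NP)/(S\N))\N  lex  "clearly"
[1,3] (S\NP)/(S\N)  <  k=2
[3,4] S\N  lex  "park"
[1,4] S\NP  >  k=3
[0,4] S  <  k=1

[0,4] S   <
  [0,1] "today" : NP
  [1,4] S\NP   >
    [1,3] (S\NP)/(S\N)   <
      [1,2] "under" : N
      [2,3] "clearly" : ((S\NP)/(S\N))\N
    [3,4] "park" : S\N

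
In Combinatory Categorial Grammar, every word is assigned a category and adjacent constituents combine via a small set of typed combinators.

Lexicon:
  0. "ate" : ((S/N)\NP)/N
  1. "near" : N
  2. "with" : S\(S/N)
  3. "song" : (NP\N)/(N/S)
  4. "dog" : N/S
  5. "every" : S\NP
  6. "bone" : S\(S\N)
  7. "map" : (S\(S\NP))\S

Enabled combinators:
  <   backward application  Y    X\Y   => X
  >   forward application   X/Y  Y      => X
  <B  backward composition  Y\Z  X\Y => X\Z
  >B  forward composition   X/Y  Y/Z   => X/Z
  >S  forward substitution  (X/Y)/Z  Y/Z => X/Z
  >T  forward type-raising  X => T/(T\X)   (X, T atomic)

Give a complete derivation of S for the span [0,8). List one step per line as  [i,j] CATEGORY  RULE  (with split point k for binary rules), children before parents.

[0,8] S   <
  [0,3] S\NP   <B
    [0,2] (S/N)\NP   >
      [0,1] "ate" : ((S/N)\NP)/N
      [1,2] "near" : N
    [2,3] "with" : S\(S/N)
  [3,8] S\(S\NP)   <
    [3,7] S   <
      [3,6] S\N   <B
        [3,5] NP\N   >
          [3,4] "song" : (NP\N)/(N/S)
          [4,5] "dog" : N/S
        [5,6] "every" : S\NP
      [6,7] "bone" : S\(S\N)
    [7,8] "map" : (S\(S\NP))\S

[0,1] ((S/N)\NP)/N  lex  "ate"
[1,2] N  lex  "near"
[0,2] (S/N)\NP  >  k=1
[2,3] S\(S/N)  lex  "with"
[0,3] S\NP  <B  k=2
[3,4] (NP\N)/(N/S)  lex  "song"
[4,5] N/S  lex  "dog"
[3,5] NP\N  >  k=4
[5,6] S\NP  lex  "every"
[3,6] S\N  <B  k=5
[6,7] S\(S\N)  lex  "bone"
[3,7] S  <  k=6
[7,8] (S\(S\NP))\S  lex  "map"
[3,8] S\(S\NP)  <  k=7
[0,8] S  <  k=3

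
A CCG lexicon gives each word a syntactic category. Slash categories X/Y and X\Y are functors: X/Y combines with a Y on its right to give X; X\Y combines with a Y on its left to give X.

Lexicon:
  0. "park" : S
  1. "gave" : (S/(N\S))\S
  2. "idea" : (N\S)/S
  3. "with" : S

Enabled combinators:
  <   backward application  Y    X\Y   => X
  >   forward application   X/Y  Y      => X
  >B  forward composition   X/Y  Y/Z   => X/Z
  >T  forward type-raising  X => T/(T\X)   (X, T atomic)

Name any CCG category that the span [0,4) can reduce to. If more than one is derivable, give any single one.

S

[0,4] S   >
  [0,2] S/(N\S)   <
    [0,1] "park" : S
    [1,2] "gave" : (S/(N\S))\S
  [2,4] N\S   >
    [2,3] "idea" : (N\S)/S
    [3,4] "with" : S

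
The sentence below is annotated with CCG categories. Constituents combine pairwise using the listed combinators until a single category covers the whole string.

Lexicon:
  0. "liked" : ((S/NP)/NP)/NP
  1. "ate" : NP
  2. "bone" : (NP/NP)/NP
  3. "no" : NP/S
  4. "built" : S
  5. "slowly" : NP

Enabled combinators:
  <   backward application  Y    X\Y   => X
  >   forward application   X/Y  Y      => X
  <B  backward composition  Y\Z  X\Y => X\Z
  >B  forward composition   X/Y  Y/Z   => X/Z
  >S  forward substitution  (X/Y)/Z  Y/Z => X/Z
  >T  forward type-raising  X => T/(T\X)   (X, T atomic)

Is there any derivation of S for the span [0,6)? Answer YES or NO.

[0,6] S   >
  [0,5] S/NP   >S
    [0,2] (S/NP)/NP   >
      [0,1] "liked" : ((S/NP)/NP)/NP
      [1,2] "ate" : NP
    [2,5] NP/NP   >
      [2,3] "bone" : (NP/NP)/NP
      [3,5] NP   >
        [3,4] "no" : NP/S
        [4,5] "built" : S
  [5,6] "slowly" : NP

YES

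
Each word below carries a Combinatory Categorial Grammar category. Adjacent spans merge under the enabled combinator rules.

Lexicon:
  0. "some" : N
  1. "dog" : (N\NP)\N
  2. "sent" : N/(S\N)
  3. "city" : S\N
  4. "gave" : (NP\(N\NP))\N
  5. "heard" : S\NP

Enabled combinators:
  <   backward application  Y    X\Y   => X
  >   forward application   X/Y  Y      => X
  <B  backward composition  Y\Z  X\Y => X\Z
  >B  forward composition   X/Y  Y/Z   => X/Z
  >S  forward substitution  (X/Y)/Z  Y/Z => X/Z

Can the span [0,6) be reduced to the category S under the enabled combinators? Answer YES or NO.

YES

[0,6] S   <
  [0,5] NP   <
    [0,2] N\NP   <
      [0,1] "some" : N
      [1,2] "dog" : (N\NP)\N
    [2,5] NP\(N\NP)   <
      [2,4] N   >
        [2,3] "sent" : N/(S\N)
        [3,4] "city" : S\N
      [4,5] "gave" : (NP\(N\NP))\N
  [5,6] "heard" : S\NP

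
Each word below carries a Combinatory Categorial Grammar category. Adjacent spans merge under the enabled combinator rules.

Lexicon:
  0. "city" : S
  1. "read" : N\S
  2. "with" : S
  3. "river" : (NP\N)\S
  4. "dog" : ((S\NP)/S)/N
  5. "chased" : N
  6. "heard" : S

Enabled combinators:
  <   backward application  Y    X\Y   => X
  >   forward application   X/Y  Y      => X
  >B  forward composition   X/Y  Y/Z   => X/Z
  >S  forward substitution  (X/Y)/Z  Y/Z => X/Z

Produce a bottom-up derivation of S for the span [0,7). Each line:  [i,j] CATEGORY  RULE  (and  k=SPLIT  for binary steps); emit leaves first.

[0,1] S  lex  "city"
[1,2] N\S  lex  "read"
[0,2] N  <  k=1
[2,3] S  lex  "with"
[3,4] (NP\N)\S  lex  "river"
[2,4] NP\N  <  k=3
[0,4] NP  <  k=2
[4,5] ((S\NP)/S)/N  lex  "dog"
[5,6] N  lex  "chased"
[4,6] (S\NP)/S  >  k=5
[6,7] S  lex  "heard"
[4,7] S\NP  >  k=6
[0,7] S  <  k=4

[0,7] S   <
  [0,4] NP   <
    [0,2] N   <
      [0,1] "city" : S
      [1,2] "read" : N\S
    [2,4] NP\N   <
      [2,3] "with" : S
      [3,4] "river" : (NP\N)\S
  [4,7] S\NP   >
    [4,6] (S\NP)/S   >
      [4,5] "dog" : ((S\NP)/S)/N
      [5,6] "chased" : N
    [6,7] "heard" : S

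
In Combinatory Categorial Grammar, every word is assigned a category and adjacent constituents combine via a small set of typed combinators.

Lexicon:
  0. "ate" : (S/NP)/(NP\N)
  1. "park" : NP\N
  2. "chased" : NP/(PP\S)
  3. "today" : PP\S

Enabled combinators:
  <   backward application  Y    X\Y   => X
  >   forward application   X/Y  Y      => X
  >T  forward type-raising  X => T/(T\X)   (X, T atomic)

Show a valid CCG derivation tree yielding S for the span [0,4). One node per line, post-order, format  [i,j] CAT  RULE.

[0,4] S   >
  [0,2] S/NP   >
    [0,1] "ate" : (S/NP)/(NP\N)
    [1,2] "park" : NP\N
  [2,4] NP   >
    [2,3] "chased" : NP/(PP\S)
    [3,4] "today" : PP\S

[0,1] (S/NP)/(NP\N)  lex  "ate"
[1,2] NP\N  lex  "park"
[0,2] S/NP  >  k=1
[2,3] NP/(PP\S)  lex  "chased"
[3,4] PP\S  lex  "today"
[2,4] NP  >  k=3
[0,4] S  >  k=2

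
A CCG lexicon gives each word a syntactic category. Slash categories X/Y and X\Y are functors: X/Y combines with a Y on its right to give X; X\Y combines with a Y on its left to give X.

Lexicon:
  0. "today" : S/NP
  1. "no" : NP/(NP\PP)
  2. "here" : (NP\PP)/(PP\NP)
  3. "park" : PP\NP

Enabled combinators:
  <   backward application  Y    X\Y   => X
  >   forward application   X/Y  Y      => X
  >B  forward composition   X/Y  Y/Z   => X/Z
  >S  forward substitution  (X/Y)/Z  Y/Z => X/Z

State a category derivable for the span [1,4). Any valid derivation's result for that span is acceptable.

NP

[0,4] S   >
  [0,1] "today" : S/NP
  [1,4] NP   >
    [1,2] "no" : NP/(NP\PP)
    [2,4] NP\PP   >
      [2,3] "here" : (NP\PP)/(PP\NP)
      [3,4] "park" : PP\NP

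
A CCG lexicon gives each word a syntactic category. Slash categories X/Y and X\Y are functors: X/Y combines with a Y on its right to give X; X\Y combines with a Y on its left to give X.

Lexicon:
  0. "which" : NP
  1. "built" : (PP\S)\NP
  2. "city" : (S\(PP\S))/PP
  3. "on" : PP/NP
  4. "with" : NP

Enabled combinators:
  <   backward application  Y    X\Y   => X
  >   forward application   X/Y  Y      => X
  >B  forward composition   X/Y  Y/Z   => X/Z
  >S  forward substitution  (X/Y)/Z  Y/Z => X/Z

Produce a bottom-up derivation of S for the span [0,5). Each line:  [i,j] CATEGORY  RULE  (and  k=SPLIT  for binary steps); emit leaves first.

[0,5] S   <
  [0,2] PP\S   <
    [0,1] "which" : NP
    [1,2] "built" : (PP\S)\NP
  [2,5] S\(PP\S)   >
    [2,3] "city" : (S\(PP\S))/PP
    [3,5] PP   >
      [3,4] "on" : PP/NP
      [4,5] "with" : NP

[0,1] NP  lex  "which"
[1,2] (PP\S)\NP  lex  "built"
[0,2] PP\S  <  k=1
[2,3] (S\(PP\S))/PP  lex  "city"
[3,4] PP/NP  lex  "on"
[4,5] NP  lex  "with"
[3,5] PP  >  k=4
[2,5] S\(PP\S)  >  k=3
[0,5] S  <  k=2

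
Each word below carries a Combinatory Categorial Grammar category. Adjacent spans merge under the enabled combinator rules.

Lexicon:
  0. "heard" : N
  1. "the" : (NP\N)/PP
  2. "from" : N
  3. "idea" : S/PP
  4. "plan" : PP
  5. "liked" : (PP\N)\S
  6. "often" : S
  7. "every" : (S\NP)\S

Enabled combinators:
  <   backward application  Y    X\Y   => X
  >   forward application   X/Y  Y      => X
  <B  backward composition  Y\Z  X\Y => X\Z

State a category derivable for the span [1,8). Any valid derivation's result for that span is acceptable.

S\N

[0,8] S   <
  [0,1] "heard" : N
  [1,8] S\N   <B
    [1,6] NP\N   >
      [1,2] "the" : (NP\N)/PP
      [2,6] PP   <
        [2,3] "from" : N
        [3,6] PP\N   <
          [3,5] S   >
            [3,4] "idea" : S/PP
            [4,5] "plan" : PP
          [5,6] "liked" : (PP\N)\S
    [6,8] S\NP   <
      [6,7] "often" : S
      [7,8] "every" : (S\NP)\S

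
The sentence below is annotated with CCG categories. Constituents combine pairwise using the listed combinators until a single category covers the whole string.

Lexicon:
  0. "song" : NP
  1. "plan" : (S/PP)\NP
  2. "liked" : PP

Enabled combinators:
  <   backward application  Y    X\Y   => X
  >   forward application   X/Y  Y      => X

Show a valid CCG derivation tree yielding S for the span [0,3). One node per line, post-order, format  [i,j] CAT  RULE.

[0,3] S   >
  [0,2] S/PP   <
    [0,1] "song" : NP
    [1,2] "plan" : (S/PP)\NP
  [2,3] "liked" : PP

[0,1] NP  lex  "song"
[1,2] (S/PP)\NP  lex  "plan"
[0,2] S/PP  <  k=1
[2,3] PP  lex  "liked"
[0,3] S  >  k=2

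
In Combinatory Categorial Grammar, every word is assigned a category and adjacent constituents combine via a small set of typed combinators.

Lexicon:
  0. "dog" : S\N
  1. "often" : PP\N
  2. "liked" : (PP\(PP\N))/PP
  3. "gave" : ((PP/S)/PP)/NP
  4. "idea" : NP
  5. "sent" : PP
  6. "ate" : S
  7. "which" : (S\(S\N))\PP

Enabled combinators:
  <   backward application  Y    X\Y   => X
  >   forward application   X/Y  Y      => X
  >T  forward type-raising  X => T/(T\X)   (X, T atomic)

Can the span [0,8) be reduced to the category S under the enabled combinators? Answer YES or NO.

[0,8] S   <
  [0,1] "dog" : S\N
  [1,8] S\(S\N)   <
    [1,7] PP   <
      [1,2] "often" : PP\N
      [2,7] PP\(PP\N)   >
        [2,3] "liked" : (PP\(PP\N))/PP
        [3,7] PP   >
          [3,6] PP/S   >
            [3,5] (PP/S)/PP   >
              [3,4] "gave" : ((PP/S)/PP)/NP
              [4,5] "idea" : NP
            [5,6] "sent" : PP
          [6,7] "ate" : S
    [7,8] "which" : (S\(S\N))\PP

YES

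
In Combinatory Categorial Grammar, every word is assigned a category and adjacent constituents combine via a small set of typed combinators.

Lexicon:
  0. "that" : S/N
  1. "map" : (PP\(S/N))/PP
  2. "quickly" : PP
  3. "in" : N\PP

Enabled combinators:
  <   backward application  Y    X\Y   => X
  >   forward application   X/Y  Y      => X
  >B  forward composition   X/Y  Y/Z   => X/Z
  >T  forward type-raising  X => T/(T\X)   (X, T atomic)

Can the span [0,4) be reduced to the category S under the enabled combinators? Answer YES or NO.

NO

S/N (PP\(S/N))/PP PP N\PP
CKY chart[0,4] = {N, N/(N\N), NP/(NP\N), PP/(PP\N), S/(S\N)}; S ∉ chart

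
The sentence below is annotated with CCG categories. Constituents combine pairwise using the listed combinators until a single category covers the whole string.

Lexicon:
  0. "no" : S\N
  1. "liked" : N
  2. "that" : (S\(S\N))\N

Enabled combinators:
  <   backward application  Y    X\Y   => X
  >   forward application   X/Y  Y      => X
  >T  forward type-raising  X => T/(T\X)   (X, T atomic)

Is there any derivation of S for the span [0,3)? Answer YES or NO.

[0,3] S   <
  [0,1] "no" : S\N
  [1,3] S\(S\N)   <
    [1,2] "liked" : N
    [2,3] "that" : (S\(S\N))\N

YES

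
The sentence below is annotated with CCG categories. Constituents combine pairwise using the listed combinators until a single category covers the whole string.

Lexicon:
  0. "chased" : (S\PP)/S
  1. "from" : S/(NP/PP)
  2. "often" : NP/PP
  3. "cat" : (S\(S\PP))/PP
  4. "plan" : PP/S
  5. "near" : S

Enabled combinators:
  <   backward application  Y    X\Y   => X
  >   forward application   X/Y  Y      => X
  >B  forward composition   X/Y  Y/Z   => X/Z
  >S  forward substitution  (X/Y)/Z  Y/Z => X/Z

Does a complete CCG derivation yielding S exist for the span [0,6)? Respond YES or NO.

[0,6] S   <
  [0,3] S\PP   >
    [0,1] "chased" : (S\PP)/S
    [1,3] S   >
      [1,2] "from" : S/(NP/PP)
      [2,3] "often" : NP/PP
  [3,6] S\(S\PP)   >
    [3,4] "cat" : (S\(S\PP))/PP
    [4,6] PP   >
      [4,5] "plan" : PP/S
      [5,6] "near" : S

YES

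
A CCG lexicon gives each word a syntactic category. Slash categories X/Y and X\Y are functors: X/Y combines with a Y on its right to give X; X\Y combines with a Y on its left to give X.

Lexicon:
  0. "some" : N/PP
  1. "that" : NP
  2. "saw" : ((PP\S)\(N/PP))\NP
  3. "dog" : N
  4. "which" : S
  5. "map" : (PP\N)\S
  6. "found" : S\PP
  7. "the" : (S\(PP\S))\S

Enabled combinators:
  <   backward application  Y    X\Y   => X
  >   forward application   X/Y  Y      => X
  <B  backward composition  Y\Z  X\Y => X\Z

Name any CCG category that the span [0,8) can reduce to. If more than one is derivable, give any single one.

[0,8] S   <
  [0,3] PP\S   <
    [0,1] "some" : N/PP
    [1,3] (PP\S)\(N/PP)   <
      [1,2] "that" : NP
      [2,3] "saw" : ((PP\S)\(N/PP))\NP
  [3,8] S\(PP\S)   <
    [3,7] S   <
      [3,4] "dog" : N
      [4,7] S\N   <B
        [4,6] PP\N   <
          [4,5] "which" : S
          [5,6] "map" : (PP\N)\S
        [6,7] "found" : S\PP
    [7,8] "the" : (S\(PP\S))\S

S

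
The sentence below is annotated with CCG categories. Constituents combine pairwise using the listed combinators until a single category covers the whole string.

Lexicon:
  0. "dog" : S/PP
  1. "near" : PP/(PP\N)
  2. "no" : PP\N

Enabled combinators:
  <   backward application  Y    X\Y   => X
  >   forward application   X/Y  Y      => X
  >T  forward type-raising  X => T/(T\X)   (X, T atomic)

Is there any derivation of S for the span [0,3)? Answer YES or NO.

[0,3] S   >
  [0,1] "dog" : S/PP
  [1,3] PP   >
    [1,2] "near" : PP/(PP\N)
    [2,3] "no" : PP\N

YES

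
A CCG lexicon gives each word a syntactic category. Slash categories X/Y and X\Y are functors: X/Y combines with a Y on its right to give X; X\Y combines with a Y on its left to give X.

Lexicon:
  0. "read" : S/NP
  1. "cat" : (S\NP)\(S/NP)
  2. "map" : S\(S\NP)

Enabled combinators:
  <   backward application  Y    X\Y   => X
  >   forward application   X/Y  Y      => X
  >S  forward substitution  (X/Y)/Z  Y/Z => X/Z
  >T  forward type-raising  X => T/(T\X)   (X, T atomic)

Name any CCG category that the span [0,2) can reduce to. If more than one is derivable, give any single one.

[0,3] S   <
  [0,2] S\NP   <
    [0,1] "read" : S/NP
    [1,2] "cat" : (S\NP)\(S/NP)
  [2,3] "map" : S\(S\NP)

S\NP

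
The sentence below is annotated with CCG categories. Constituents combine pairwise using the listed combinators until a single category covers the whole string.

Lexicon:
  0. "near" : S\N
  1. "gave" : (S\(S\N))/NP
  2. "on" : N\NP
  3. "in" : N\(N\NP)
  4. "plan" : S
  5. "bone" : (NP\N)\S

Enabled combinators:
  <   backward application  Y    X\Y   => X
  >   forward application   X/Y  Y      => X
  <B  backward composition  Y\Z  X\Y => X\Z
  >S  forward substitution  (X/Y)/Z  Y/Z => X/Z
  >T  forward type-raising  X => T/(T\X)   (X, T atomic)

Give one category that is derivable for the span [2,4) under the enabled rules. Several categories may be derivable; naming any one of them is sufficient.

[0,6] S   <
  [0,1] "near" : S\N
  [1,6] S\(S\N)   >
    [1,2] "gave" : (S\(S\N))/NP
    [2,6] NP   <
      [2,4] N   <
        [2,3] "on" : N\NP
        [3,4] "in" : N\(N\NP)
      [4,6] NP\N   <
        [4,5] "plan" : S
        [5,6] "bone" : (NP\N)\S

N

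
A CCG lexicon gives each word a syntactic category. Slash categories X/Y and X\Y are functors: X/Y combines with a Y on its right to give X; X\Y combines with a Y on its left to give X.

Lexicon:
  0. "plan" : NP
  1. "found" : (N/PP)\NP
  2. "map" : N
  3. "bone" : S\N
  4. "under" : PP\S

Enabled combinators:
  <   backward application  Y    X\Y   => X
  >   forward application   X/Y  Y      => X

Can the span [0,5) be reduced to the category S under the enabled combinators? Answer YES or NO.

NP (N/PP)\NP N S\N PP\S
CKY chart[0,5] = {N}; S ∉ chart

NO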